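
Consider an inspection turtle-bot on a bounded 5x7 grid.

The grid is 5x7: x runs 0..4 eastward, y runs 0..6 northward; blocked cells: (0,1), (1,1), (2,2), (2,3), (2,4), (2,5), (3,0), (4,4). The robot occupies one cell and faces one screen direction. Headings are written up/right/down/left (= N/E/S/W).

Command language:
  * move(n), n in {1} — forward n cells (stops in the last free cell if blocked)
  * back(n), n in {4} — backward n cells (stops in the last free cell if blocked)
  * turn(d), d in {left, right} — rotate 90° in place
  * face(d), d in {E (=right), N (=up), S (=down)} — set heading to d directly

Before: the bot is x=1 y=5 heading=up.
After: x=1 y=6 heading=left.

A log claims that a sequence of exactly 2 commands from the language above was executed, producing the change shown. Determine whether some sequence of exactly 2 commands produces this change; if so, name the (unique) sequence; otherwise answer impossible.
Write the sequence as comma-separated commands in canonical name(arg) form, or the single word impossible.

move(1), turn(left)

key: order matters: swapping move(1) and turn(left) lands elsewhere
start: x=1 y=5 heading=up
step 1 (move(1)): x=1 y=6 heading=up
step 2 (turn(left)): x=1 y=6 heading=left
no rival 2-sequence matches.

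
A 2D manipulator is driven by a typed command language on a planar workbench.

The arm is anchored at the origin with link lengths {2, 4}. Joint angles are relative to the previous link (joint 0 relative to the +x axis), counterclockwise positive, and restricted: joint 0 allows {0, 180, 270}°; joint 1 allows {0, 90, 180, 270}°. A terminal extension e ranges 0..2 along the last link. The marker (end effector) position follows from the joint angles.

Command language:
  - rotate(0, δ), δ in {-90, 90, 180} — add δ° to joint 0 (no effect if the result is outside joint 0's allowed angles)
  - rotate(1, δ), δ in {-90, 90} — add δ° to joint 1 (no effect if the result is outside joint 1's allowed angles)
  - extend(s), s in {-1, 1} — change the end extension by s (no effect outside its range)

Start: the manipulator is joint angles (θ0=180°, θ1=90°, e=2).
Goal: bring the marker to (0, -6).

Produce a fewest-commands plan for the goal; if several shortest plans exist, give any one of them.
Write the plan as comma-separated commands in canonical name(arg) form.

rotate(1, -90), extend(-1), extend(-1), rotate(0, 90)

initial: joint angles (θ0=180°, θ1=90°, e=2)
t=1 rotate(1, -90) ⇒ joint angles (θ0=180°, θ1=0°, e=2)
t=2 extend(-1) ⇒ joint angles (θ0=180°, θ1=0°, e=1)
t=3 extend(-1) ⇒ joint angles (θ0=180°, θ1=0°, e=0)
t=4 rotate(0, 90) ⇒ joint angles (θ0=270°, θ1=0°, e=0)
minimal: 4 command(s), checked below 4.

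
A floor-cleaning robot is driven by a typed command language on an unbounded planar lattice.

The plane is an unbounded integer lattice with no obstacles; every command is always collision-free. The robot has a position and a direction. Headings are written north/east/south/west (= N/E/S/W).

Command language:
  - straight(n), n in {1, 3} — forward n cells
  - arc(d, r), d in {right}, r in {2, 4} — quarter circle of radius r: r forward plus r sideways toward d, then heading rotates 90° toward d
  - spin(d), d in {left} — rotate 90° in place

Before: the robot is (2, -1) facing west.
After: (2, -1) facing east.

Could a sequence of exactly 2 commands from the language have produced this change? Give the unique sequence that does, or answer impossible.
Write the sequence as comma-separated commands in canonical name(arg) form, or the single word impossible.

key: parked at (2,-1) the whole time — nothing moves the robot
t0: (2, -1) facing west
1. spin(left) → (2, -1) facing south
2. spin(left) → (2, -1) facing east
all 25 alternatives checked — unique.

spin(left), spin(left)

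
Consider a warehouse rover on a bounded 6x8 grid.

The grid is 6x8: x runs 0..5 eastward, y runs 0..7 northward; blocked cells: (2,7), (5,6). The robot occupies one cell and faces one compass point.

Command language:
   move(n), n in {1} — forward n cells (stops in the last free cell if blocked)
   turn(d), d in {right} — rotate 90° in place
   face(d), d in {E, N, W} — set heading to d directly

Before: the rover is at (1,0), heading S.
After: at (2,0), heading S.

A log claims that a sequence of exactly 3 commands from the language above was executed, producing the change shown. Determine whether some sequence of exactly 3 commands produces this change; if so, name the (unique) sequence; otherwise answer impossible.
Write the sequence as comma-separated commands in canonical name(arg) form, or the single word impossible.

face(E), move(1), turn(right)

key: running turn(right) before face(E) would end elsewhere — order is forced
t0: at (1,0), heading S
step 1 (face(E)): at (1,0), heading E
step 2 (move(1)): at (2,0), heading E
step 3 (turn(right)): at (2,0), heading S
all 125 alternatives checked — unique.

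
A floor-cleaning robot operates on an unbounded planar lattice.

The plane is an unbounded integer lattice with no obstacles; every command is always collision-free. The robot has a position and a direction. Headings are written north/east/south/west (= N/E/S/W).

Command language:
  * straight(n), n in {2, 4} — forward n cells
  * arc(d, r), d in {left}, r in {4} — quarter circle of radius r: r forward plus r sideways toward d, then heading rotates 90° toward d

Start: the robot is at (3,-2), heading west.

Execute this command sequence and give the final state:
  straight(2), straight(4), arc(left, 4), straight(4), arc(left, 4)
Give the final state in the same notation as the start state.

begin: at (3,-2), heading west
step 1 (straight(2)): at (1,-2), heading west
step 2 (straight(4)): at (-3,-2), heading west
step 3 (arc(left, 4)): at (-7,-6), heading south
step 4 (straight(4)): at (-7,-10), heading south
step 5 (arc(left, 4)): at (-3,-14), heading east

at (-3,-14), heading east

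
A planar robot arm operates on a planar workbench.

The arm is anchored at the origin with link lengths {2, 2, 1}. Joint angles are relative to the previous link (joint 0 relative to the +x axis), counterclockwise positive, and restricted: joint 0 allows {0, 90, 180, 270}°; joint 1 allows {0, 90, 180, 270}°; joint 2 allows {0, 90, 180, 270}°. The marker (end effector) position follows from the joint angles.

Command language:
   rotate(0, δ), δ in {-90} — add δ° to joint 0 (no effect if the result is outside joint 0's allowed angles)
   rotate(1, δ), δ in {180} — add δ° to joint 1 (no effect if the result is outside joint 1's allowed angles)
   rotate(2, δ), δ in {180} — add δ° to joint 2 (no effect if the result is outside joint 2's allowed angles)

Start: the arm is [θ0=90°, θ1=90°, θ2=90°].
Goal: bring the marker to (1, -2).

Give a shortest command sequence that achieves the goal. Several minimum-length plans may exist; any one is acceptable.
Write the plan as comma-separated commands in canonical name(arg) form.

t0: [θ0=90°, θ1=90°, θ2=90°]
[1] after rotate(1, 180): [θ0=90°, θ1=270°, θ2=90°]
[2] after rotate(2, 180): [θ0=90°, θ1=270°, θ2=270°]
[3] after rotate(0, -90): [θ0=0°, θ1=270°, θ2=270°]
nothing shorter than 3 reaches the goal.

rotate(1, 180), rotate(2, 180), rotate(0, -90)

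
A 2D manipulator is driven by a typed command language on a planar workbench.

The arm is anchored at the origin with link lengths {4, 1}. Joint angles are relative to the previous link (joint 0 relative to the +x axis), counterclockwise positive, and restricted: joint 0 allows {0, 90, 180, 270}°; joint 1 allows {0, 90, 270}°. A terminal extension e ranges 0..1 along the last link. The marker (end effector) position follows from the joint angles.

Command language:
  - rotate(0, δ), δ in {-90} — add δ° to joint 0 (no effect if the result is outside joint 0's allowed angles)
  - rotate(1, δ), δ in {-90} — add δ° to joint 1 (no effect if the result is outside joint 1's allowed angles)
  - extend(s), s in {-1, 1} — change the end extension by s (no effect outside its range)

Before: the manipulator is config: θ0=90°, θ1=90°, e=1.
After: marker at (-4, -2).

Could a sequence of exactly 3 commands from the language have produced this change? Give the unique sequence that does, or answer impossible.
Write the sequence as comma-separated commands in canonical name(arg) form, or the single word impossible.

initial: config: θ0=90°, θ1=90°, e=1
step 1 (rotate(0, -90)): config: θ0=0°, θ1=90°, e=1
step 2 (rotate(0, -90)): config: θ0=270°, θ1=90°, e=1
step 3 (rotate(0, -90)): config: θ0=180°, θ1=90°, e=1
no other 3-command option fits: unique.

rotate(0, -90), rotate(0, -90), rotate(0, -90)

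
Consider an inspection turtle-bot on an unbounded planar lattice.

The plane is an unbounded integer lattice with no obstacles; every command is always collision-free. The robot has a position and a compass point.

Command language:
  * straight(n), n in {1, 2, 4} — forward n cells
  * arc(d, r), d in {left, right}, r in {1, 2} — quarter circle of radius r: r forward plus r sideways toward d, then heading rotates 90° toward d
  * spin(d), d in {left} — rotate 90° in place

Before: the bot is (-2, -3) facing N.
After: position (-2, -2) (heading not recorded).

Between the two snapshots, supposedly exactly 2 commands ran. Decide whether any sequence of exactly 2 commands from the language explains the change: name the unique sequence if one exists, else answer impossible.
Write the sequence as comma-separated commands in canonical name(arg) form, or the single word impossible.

key: order matters: swapping straight(1) and spin(left) lands elsewhere
from: (-2, -3) facing N
1. straight(1) → (-2, -2) facing N
2. spin(left) → (-2, -2) facing W
no other 2-command option fits: unique.

straight(1), spin(left)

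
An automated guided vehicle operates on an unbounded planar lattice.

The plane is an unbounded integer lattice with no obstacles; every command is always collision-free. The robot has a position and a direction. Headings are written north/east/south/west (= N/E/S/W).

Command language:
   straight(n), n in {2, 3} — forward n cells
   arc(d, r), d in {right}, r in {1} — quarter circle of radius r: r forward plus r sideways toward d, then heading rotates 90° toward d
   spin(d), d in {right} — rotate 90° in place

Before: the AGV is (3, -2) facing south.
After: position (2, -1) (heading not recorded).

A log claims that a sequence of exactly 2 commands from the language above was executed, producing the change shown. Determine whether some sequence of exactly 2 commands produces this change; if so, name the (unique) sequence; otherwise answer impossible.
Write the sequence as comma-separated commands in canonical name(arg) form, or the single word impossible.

key: order matters: swapping spin(right) and arc(right, 1) lands elsewhere
t0: (3, -2) facing south
1. spin(right) → (3, -2) facing west
2. arc(right, 1) → (2, -1) facing north
no other 2-command option fits: unique.

spin(right), arc(right, 1)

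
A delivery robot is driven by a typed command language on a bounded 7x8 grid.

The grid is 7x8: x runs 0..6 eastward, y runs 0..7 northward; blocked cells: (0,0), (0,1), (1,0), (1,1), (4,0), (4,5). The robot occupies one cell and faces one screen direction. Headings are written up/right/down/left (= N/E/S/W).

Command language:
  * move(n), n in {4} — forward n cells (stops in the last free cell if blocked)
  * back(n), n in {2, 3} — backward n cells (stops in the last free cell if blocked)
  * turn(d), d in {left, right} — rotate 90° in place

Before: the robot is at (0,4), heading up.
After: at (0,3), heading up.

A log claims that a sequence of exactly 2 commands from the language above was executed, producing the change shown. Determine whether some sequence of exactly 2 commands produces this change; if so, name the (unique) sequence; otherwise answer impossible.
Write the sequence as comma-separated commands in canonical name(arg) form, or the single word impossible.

impossible

every 2-command combo misses the target.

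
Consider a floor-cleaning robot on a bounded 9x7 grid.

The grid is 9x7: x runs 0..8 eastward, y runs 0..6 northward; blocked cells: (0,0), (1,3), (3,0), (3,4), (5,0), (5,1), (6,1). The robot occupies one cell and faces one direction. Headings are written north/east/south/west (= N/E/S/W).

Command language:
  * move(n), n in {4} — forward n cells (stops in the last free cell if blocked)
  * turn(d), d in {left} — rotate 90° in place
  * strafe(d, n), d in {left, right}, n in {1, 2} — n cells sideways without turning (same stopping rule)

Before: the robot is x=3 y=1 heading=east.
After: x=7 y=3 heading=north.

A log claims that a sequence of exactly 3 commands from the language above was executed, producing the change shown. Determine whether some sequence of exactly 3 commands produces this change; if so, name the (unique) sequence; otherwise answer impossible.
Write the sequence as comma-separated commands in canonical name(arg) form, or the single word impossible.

strafe(left, 2), move(4), turn(left)

key: position moved to (7,3) AND the heading swung to N — translation plus rotation needed
from: x=3 y=1 heading=east
t=1 strafe(left, 2) ⇒ x=3 y=3 heading=east
t=2 move(4) ⇒ x=7 y=3 heading=east
t=3 turn(left) ⇒ x=7 y=3 heading=north
no rival 3-sequence matches.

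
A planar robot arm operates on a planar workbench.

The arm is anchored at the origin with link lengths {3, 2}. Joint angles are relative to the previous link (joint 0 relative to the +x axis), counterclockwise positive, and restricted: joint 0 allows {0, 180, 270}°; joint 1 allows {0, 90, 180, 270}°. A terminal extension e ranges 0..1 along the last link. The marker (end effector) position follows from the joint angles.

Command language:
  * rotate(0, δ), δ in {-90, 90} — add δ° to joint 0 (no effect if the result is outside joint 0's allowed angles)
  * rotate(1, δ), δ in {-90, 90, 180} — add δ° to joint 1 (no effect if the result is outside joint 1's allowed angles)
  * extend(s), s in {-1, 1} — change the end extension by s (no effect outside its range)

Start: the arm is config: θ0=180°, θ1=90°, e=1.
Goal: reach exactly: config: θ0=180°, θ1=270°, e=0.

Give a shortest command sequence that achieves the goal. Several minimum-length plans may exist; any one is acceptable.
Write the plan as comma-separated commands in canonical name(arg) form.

extend(-1), rotate(1, 180)

begin: config: θ0=180°, θ1=90°, e=1
step 1 (extend(-1)): config: θ0=180°, θ1=90°, e=0
step 2 (rotate(1, 180)): config: θ0=180°, θ1=270°, e=0
no 1-step plan works, so 2 is optimal.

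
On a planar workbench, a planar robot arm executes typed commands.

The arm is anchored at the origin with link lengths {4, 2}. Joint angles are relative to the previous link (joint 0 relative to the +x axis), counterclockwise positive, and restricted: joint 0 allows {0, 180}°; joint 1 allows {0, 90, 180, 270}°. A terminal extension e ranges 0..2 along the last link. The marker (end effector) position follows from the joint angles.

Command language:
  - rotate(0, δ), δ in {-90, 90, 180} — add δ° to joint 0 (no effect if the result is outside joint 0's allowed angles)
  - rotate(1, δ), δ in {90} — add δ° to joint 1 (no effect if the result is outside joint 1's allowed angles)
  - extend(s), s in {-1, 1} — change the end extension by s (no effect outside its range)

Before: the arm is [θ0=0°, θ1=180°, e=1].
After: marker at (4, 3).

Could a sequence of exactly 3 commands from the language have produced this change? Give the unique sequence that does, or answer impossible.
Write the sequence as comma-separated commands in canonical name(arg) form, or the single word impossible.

rotate(1, 90), rotate(1, 90), rotate(1, 90)

from: [θ0=0°, θ1=180°, e=1]
step 1 (rotate(1, 90)): [θ0=0°, θ1=270°, e=1]
step 2 (rotate(1, 90)): [θ0=0°, θ1=0°, e=1]
step 3 (rotate(1, 90)): [θ0=0°, θ1=90°, e=1]
no other 3-command option fits: unique.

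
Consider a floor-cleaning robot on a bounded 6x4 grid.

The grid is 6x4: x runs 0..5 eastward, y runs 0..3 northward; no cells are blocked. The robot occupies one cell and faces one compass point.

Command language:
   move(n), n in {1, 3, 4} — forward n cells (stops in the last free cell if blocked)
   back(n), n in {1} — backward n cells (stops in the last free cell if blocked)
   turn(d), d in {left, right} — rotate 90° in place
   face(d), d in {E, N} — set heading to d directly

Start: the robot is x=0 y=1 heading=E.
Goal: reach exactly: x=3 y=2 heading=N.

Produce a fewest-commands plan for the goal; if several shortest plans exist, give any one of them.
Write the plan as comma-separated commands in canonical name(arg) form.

initial: x=0 y=1 heading=E
[1] after move(3): x=3 y=1 heading=E
[2] after face(N): x=3 y=1 heading=N
[3] after move(1): x=3 y=2 heading=N
nothing shorter than 3 reaches the goal.

move(3), face(N), move(1)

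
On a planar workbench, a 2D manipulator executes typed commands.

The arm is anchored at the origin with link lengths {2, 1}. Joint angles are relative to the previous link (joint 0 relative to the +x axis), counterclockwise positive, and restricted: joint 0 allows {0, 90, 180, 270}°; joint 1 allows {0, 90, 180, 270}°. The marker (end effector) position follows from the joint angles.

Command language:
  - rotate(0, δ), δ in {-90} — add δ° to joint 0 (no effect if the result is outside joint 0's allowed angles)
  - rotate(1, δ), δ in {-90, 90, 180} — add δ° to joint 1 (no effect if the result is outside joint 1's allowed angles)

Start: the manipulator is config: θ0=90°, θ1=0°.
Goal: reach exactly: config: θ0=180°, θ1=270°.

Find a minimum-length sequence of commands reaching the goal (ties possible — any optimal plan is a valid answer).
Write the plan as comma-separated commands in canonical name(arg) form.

rotate(0, -90), rotate(0, -90), rotate(0, -90), rotate(1, -90)

from: config: θ0=90°, θ1=0°
[1] after rotate(0, -90): config: θ0=0°, θ1=0°
[2] after rotate(0, -90): config: θ0=270°, θ1=0°
[3] after rotate(0, -90): config: θ0=180°, θ1=0°
[4] after rotate(1, -90): config: θ0=180°, θ1=270°
nothing shorter than 4 reaches the goal.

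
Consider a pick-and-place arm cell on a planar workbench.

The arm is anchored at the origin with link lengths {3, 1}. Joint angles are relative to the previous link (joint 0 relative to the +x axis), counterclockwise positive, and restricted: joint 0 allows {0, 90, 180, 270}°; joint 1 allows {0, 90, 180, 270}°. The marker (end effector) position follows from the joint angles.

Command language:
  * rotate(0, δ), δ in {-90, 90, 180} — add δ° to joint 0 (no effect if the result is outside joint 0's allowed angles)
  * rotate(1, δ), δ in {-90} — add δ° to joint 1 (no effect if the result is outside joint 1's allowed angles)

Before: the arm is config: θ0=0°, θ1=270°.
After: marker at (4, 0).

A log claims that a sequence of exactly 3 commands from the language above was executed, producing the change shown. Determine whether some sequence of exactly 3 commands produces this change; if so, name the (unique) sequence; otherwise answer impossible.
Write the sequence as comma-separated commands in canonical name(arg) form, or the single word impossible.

from: config: θ0=0°, θ1=270°
[1] after rotate(1, -90): config: θ0=0°, θ1=180°
[2] after rotate(1, -90): config: θ0=0°, θ1=90°
[3] after rotate(1, -90): config: θ0=0°, θ1=0°
all 64 alternatives checked — unique.

rotate(1, -90), rotate(1, -90), rotate(1, -90)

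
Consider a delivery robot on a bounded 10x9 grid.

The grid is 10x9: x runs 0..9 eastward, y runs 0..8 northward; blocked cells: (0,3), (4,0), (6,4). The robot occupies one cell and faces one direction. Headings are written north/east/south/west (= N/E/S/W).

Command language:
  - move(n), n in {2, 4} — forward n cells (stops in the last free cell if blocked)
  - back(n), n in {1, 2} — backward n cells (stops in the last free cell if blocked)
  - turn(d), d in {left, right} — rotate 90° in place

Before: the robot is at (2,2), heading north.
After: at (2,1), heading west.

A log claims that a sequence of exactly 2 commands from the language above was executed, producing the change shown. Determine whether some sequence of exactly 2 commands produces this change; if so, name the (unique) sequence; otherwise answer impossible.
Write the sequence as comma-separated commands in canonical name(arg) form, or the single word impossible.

back(1), turn(left)

key: cell and facing (now W) both changed — the 2 commands mix motion and turning
from: at (2,2), heading north
[1] after back(1): at (2,1), heading north
[2] after turn(left): at (2,1), heading west
no other 2-command option fits: unique.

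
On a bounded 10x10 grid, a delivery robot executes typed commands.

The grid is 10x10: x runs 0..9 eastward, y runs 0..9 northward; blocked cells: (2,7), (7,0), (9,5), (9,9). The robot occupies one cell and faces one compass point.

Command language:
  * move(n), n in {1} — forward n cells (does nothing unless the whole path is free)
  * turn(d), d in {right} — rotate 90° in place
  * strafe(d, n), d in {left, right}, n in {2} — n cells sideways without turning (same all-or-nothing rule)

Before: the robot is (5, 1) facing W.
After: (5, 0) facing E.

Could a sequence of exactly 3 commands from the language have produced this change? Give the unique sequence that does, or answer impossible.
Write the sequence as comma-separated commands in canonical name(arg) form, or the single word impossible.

impossible

checked all 3-command options: none fits.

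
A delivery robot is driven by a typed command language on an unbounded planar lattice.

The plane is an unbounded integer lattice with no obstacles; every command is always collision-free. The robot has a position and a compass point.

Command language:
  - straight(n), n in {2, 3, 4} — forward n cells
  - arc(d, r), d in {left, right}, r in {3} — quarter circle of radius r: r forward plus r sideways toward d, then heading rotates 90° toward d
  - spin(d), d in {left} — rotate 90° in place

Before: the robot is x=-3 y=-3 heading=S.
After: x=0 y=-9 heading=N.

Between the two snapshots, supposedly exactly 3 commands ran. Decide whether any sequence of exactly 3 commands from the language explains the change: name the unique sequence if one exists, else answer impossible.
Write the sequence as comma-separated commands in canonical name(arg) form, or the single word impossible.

straight(3), arc(left, 3), spin(left)

key: running spin(left) before straight(3) would end elsewhere — order is forced
from: x=-3 y=-3 heading=S
step 1 (straight(3)): x=-3 y=-6 heading=S
step 2 (arc(left, 3)): x=0 y=-9 heading=E
step 3 (spin(left)): x=0 y=-9 heading=N
all 216 alternatives checked — unique.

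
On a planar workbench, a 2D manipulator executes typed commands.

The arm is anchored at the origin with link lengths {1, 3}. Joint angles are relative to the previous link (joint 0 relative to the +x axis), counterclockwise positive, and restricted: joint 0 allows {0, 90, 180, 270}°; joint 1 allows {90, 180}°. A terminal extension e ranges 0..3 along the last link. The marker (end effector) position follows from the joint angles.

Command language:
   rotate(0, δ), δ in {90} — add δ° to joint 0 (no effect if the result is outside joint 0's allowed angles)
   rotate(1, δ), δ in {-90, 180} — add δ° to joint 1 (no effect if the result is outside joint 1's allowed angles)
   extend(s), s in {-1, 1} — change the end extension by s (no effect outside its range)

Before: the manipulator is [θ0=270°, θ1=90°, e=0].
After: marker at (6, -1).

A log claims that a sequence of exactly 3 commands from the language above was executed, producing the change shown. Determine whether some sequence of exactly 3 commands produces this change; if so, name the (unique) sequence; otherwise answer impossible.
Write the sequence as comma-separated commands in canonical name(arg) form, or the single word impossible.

extend(1), extend(1), extend(1)

start: [θ0=270°, θ1=90°, e=0]
1. extend(1) → [θ0=270°, θ1=90°, e=1]
2. extend(1) → [θ0=270°, θ1=90°, e=2]
3. extend(1) → [θ0=270°, θ1=90°, e=3]
no rival 3-sequence matches.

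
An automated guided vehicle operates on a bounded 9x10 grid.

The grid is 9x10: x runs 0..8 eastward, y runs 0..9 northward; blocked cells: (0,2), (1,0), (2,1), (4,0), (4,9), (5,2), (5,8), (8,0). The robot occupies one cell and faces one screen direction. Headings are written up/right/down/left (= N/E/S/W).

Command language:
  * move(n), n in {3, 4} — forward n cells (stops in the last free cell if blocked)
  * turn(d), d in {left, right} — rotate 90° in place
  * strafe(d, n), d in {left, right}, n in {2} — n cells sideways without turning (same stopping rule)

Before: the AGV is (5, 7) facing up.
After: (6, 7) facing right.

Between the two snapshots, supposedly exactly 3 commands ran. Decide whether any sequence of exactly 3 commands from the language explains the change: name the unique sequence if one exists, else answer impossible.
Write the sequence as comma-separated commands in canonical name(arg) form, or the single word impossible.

key: running move(3) before strafe(left, 2) would end elsewhere — order is forced
t0: (5, 7) facing up
1. strafe(left, 2) → (3, 7) facing up
2. turn(right) → (3, 7) facing right
3. move(3) → (6, 7) facing right
no rival 3-sequence matches.

strafe(left, 2), turn(right), move(3)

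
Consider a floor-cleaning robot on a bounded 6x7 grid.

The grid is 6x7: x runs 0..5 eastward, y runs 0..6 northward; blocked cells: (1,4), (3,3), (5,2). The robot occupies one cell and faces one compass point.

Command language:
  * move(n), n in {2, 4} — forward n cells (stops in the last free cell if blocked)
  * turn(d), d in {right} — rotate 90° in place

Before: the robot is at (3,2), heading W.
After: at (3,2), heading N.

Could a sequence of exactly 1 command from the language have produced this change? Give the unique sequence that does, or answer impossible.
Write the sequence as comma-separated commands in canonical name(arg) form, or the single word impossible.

turn(right)

key: (3,2) unchanged — the single command moves nothing
begin: at (3,2), heading W
1. turn(right) → at (3,2), heading N
all 3 alternatives checked — unique.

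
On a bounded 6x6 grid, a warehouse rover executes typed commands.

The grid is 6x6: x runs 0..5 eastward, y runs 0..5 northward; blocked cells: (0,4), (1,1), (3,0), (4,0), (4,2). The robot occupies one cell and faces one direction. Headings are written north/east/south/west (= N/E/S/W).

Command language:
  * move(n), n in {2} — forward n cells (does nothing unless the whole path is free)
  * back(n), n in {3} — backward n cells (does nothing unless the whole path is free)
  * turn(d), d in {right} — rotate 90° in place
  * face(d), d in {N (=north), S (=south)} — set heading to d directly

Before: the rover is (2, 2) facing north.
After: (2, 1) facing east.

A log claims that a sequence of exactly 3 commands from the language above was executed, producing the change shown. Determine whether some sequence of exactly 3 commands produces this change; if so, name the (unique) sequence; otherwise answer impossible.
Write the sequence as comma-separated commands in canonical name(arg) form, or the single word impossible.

key: cell and facing (now E) both changed — the 3 commands mix motion and turning
begin: (2, 2) facing north
[1] after move(2): (2, 4) facing north
[2] after back(3): (2, 1) facing north
[3] after turn(right): (2, 1) facing east
no other 3-command option fits: unique.

move(2), back(3), turn(right)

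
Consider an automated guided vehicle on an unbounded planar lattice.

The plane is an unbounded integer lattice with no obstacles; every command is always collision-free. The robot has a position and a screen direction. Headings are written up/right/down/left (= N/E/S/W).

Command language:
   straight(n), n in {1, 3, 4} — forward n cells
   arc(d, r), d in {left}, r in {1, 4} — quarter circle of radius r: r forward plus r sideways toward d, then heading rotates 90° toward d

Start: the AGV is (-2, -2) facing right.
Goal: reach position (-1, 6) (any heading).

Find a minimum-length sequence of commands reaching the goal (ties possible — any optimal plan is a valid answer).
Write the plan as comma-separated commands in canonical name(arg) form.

straight(1), arc(left, 4), arc(left, 4)

initial: (-2, -2) facing right
t=1 straight(1) ⇒ (-1, -2) facing right
t=2 arc(left, 4) ⇒ (3, 2) facing up
t=3 arc(left, 4) ⇒ (-1, 6) facing left
minimal: 3 command(s), checked below 3.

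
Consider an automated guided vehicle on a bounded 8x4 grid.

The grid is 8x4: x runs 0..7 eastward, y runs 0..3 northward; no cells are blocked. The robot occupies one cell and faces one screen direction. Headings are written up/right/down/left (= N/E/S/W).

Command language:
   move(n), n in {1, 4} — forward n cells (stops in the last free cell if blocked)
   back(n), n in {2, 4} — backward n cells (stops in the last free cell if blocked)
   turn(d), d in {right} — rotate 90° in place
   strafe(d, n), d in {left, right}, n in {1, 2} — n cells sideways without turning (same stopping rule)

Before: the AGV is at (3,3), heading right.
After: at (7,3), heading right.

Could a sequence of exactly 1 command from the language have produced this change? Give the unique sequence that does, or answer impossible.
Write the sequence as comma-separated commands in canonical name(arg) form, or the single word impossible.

key: heading stays E — the single command does not turn
initial: at (3,3), heading right
t=1 move(4) ⇒ at (7,3), heading right
all 9 alternatives checked — unique.

move(4)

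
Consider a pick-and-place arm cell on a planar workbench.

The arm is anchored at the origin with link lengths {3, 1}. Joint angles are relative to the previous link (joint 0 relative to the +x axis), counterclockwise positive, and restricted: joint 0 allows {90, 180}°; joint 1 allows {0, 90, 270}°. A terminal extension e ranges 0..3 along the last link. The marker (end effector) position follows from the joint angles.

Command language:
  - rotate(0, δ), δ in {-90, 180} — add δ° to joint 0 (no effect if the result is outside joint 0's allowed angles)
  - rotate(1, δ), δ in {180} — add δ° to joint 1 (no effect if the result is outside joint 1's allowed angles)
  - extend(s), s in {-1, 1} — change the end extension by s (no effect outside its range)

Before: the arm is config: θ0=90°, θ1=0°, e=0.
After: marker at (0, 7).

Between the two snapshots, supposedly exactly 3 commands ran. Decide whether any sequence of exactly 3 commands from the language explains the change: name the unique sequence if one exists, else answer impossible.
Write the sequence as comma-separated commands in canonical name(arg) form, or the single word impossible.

extend(1), extend(1), extend(1)

from: config: θ0=90°, θ1=0°, e=0
[1] after extend(1): config: θ0=90°, θ1=0°, e=1
[2] after extend(1): config: θ0=90°, θ1=0°, e=2
[3] after extend(1): config: θ0=90°, θ1=0°, e=3
no other 3-command option fits: unique.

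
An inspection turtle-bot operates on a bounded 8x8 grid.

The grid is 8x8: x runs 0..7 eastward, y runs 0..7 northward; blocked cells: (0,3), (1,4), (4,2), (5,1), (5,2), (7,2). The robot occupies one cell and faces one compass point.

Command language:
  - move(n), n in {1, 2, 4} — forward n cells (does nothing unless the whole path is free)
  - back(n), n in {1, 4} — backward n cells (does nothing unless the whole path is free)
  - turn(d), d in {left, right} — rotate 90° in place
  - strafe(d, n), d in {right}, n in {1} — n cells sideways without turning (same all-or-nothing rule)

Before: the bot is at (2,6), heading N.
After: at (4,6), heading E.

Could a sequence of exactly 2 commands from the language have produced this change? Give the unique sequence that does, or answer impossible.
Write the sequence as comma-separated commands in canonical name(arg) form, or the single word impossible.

key: position moved to (4,6) AND the heading swung to E — translation plus rotation needed
t0: at (2,6), heading N
t=1 turn(right) ⇒ at (2,6), heading E
t=2 move(2) ⇒ at (4,6), heading E
no rival 2-sequence matches.

turn(right), move(2)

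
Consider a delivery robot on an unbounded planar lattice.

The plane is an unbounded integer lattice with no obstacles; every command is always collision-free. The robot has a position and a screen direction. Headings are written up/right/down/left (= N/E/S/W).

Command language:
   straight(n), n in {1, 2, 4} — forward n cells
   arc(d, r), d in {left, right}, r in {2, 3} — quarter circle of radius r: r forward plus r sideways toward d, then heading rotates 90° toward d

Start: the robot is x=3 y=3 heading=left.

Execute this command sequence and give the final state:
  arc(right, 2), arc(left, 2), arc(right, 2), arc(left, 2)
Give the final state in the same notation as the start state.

x=-5 y=11 heading=left

begin: x=3 y=3 heading=left
t=1 arc(right, 2) ⇒ x=1 y=5 heading=up
t=2 arc(left, 2) ⇒ x=-1 y=7 heading=left
t=3 arc(right, 2) ⇒ x=-3 y=9 heading=up
t=4 arc(left, 2) ⇒ x=-5 y=11 heading=left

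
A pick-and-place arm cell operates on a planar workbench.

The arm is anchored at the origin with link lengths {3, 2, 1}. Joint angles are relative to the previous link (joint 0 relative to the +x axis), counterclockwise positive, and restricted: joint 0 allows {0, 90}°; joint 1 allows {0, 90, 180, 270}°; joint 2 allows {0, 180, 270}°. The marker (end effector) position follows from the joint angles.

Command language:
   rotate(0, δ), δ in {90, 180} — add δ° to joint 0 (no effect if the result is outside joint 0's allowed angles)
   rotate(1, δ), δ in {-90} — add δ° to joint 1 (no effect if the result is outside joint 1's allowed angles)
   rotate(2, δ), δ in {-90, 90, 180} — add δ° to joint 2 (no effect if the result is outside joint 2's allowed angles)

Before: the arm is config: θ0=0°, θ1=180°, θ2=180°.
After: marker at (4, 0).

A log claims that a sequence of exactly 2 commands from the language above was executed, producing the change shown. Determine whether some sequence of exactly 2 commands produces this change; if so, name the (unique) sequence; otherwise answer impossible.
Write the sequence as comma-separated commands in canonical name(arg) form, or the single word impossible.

rotate(1, -90), rotate(1, -90)

initial: config: θ0=0°, θ1=180°, θ2=180°
step 1 (rotate(1, -90)): config: θ0=0°, θ1=90°, θ2=180°
step 2 (rotate(1, -90)): config: θ0=0°, θ1=0°, θ2=180°
uniquely the one of 36 2-step routes that fits.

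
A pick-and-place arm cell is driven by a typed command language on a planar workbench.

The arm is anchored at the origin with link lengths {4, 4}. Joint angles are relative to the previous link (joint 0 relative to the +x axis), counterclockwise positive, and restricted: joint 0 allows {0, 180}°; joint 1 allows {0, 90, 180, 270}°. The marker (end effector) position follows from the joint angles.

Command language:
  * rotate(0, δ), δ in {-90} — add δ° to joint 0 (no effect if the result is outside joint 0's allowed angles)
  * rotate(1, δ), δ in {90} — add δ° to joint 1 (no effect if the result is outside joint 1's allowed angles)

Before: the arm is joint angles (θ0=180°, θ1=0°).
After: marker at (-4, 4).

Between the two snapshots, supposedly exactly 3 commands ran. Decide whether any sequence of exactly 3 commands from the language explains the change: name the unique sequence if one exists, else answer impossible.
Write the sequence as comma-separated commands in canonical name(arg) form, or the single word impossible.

rotate(1, 90), rotate(1, 90), rotate(1, 90)

initial: joint angles (θ0=180°, θ1=0°)
step 1 (rotate(1, 90)): joint angles (θ0=180°, θ1=90°)
step 2 (rotate(1, 90)): joint angles (θ0=180°, θ1=180°)
step 3 (rotate(1, 90)): joint angles (θ0=180°, θ1=270°)
all 8 alternatives checked — unique.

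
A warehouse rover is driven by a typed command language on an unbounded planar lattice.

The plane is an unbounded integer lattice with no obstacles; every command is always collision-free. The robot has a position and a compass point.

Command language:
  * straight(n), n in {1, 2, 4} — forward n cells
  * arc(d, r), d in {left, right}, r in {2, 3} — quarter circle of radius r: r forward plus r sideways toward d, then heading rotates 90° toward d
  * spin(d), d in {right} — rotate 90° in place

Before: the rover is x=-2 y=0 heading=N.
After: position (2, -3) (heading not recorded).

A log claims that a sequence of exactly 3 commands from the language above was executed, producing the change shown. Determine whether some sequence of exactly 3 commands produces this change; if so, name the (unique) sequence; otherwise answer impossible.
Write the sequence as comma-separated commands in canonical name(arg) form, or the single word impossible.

spin(right), straight(1), arc(right, 3)

key: order matters: swapping spin(right) and arc(right, 3) lands elsewhere
begin: x=-2 y=0 heading=N
t=1 spin(right) ⇒ x=-2 y=0 heading=E
t=2 straight(1) ⇒ x=-1 y=0 heading=E
t=3 arc(right, 3) ⇒ x=2 y=-3 heading=S
uniquely the one of 512 3-step routes that fits.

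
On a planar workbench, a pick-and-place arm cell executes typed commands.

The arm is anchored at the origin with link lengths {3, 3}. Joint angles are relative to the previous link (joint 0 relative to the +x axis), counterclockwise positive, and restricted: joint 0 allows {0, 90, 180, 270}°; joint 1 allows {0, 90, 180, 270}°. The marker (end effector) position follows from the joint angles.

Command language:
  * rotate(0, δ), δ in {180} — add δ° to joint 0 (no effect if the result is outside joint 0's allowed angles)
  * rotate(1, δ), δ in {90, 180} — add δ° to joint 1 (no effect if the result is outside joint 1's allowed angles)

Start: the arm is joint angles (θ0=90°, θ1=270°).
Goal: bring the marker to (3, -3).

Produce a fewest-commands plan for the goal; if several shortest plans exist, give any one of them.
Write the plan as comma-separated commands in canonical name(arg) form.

rotate(0, 180), rotate(1, 180)

from: joint angles (θ0=90°, θ1=270°)
step 1 (rotate(0, 180)): joint angles (θ0=270°, θ1=270°)
step 2 (rotate(1, 180)): joint angles (θ0=270°, θ1=90°)
minimal: 2 command(s), checked below 2.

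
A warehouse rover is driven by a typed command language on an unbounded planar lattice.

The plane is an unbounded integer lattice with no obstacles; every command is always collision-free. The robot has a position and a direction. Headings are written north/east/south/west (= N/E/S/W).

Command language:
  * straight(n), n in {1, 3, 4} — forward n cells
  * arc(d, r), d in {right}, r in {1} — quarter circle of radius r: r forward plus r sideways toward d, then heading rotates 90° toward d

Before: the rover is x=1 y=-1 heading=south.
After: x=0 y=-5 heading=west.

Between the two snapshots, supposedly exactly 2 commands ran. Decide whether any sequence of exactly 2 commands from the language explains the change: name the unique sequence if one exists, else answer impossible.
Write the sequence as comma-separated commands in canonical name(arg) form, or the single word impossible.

key: order matters: swapping straight(3) and arc(right, 1) lands elsewhere
begin: x=1 y=-1 heading=south
[1] after straight(3): x=1 y=-4 heading=south
[2] after arc(right, 1): x=0 y=-5 heading=west
all 16 alternatives checked — unique.

straight(3), arc(right, 1)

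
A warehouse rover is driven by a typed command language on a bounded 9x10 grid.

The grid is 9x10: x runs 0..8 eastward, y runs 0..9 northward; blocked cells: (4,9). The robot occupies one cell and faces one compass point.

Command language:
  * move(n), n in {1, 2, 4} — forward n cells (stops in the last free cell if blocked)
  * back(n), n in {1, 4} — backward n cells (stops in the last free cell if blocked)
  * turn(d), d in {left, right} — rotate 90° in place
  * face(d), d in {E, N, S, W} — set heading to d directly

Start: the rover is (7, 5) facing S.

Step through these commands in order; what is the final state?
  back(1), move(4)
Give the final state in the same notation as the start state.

(7, 2) facing S

initial: (7, 5) facing S
[1] after back(1): (7, 6) facing S
[2] after move(4): (7, 2) facing S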